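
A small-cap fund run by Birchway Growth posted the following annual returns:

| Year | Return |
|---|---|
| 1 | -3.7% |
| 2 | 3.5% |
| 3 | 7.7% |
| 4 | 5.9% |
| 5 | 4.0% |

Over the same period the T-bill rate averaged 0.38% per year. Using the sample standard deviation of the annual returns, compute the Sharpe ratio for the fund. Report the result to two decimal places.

μ = (-3.7 + 3.5 + 7.7 + 5.9 + 4) / 5 = 3.4800%
Sample σ = √[Σ(r − μ)² / 4] = √[75.4880 / 4] = √18.8720 = 4.3442%
Sharpe = (μ − rf) / σ = (3.4800 − 0.38) / 4.3442 = 3.1000 / 4.3442 = 0.7136

0.71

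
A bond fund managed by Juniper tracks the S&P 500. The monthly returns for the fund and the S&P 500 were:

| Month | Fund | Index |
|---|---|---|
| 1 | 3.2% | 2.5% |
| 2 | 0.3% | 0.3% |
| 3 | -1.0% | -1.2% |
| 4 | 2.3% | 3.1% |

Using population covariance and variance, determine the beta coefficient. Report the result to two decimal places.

r̄p = 1.2000%,  r̄m = 1.1750%
Cov = Σ(rp − r̄p)(rm − r̄m) / 4 = 2.6950
Var(rm) = Σ(rm − r̄m)² / 4 = 2.9669
β = Cov / Var = 2.6950 / 2.9669 = 0.9084

0.91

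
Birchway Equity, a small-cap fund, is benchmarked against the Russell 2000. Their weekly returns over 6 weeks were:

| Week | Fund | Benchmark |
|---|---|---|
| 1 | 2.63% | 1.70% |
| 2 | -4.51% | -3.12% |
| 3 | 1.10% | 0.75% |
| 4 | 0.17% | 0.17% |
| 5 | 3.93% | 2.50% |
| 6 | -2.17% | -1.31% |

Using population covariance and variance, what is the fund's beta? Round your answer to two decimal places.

1.51

r̄p = 0.1917%,  r̄m = 0.1150%
Cov = Σ(rp − r̄p)(rm − r̄m) / 6 = 5.3219
Var(rm) = Σ(rm − r̄m)² / 6 = 3.5171
β = Cov / Var = 5.3219 / 3.5171 = 1.5132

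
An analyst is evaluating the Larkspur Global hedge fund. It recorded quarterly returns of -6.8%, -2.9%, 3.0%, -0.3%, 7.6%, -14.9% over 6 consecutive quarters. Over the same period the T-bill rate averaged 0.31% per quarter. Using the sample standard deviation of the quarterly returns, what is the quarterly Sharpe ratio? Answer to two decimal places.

Mean return r̄ = -14.30 / 6 = -2.3833%
Σ(r − r̄)² = (-6.8 − (-2.3833))² + (-2.9 − (-2.3833))² + (3 − (-2.3833))² + … = 309.4283
sample σ = √(309.4283 / 5) = √61.8857 = 7.8667%
Sharpe = (r̄ − rf) / σ = (-2.3833 − 0.31) / 7.8667 = -2.6933 / 7.8667 = -0.3424

-0.34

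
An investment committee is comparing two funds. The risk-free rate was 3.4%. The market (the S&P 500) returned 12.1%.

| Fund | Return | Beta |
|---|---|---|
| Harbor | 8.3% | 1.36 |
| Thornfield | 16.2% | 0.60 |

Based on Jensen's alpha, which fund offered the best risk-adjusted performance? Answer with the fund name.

Harbor: α = 8.3% − [3.4% + 1.36 × (12.1% − 3.4%)] = -6.932
Thornfield: α = 16.2% − [3.4% + 0.60 × (12.1% − 3.4%)] = 7.580
Highest: Thornfield (7.580).

Thornfield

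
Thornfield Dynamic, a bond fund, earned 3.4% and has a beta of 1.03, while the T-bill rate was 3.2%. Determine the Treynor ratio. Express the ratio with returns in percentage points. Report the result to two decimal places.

0.19

Treynor = (Rp − Rf) / β = (3.4% − 3.2%) / 1.03 = 0.20 / 1.03 = 0.1942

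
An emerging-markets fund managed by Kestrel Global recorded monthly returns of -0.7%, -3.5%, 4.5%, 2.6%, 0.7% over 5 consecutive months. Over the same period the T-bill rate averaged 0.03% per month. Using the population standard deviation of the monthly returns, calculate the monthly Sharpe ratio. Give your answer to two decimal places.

0.25

r̄ = (-0.7 − 3.5 + 4.5 + 2.6 + 0.7) / 5 = 3.60 / 5 = 0.7200%
Σ(r − r̄)² = (-0.7 − 0.7200)² + (-3.5 − 0.7200)² + (4.5 − 0.7200)² + … = 37.6480
population σ = √(37.6480 / 5) = √7.5296 = 2.7440%
Sharpe = (r̄ − rf) / σ = (0.7200 − 0.03) / 2.7440 = 0.6900 / 2.7440 = 0.2515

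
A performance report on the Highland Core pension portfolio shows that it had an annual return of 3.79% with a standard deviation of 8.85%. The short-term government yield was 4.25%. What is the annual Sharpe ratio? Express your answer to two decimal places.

-0.05

Sharpe = (Rp − Rf) / σp = (3.79% − 4.25%) / 8.85% = -0.46% / 8.85% = -0.0520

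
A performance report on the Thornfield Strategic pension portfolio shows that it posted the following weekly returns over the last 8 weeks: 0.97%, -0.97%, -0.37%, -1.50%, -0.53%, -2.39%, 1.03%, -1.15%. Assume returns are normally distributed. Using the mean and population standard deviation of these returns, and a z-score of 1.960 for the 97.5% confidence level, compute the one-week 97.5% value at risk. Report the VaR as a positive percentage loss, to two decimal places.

2.76

Mean return r̄ = -4.910 / 8 = -0.6138%
Σ(r − r̄)² = 9.6316; population σ = √(9.6316/8) = 1.0972%
VaR = −(r̄ − z·σ) = −(-0.6138 − 1.960 × 1.0972) = −(-2.7643) = 2.7643%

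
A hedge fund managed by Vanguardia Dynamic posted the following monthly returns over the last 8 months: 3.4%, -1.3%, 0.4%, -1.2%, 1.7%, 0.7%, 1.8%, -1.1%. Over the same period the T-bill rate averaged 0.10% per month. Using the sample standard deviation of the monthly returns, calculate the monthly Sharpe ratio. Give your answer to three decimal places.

μ = (3.4 − 1.3 + 0.4 − 1.2 + 1.7 + 0.7 + 1.8 − 1.1) / 8 = 4.40 / 8 = 0.5500%
Σ(r − μ)² = 20.2600; sample σ = √(20.2600/7) = 1.7013%
Sharpe = (μ − rf) / σ = (0.5500 − 0.1) / 1.7013 = 0.4500 / 1.7013 = 0.2645

0.265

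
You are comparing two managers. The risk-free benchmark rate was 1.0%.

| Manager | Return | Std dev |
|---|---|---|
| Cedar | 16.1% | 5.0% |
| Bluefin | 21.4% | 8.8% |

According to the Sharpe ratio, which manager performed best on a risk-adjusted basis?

Cedar: Sharpe ratio = (16.1% − 1.0%) / 5.0% = 3.020
Bluefin: Sharpe ratio = (21.4% − 1.0%) / 8.8% = 2.318
Highest: Cedar (3.020).

Cedar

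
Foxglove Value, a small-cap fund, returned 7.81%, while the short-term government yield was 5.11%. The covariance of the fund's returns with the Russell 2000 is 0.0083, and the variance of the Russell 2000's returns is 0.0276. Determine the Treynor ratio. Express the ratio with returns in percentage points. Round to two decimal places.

β = Cov / Var = 0.0083 / 0.0276 = 0.3007
Treynor = (Rp − Rf) / β = (7.81% − 5.11%) / 0.3007 = 2.70 / 0.3007 = 8.9790

8.98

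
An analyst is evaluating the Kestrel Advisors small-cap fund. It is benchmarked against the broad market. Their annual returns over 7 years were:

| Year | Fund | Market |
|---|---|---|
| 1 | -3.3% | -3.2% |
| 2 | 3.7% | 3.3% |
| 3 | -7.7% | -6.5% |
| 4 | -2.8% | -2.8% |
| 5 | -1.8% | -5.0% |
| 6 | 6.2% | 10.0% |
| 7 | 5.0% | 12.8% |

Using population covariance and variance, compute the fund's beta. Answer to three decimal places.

r̄p = -0.1000%,  r̄m = 1.2286%
Cov = Σ(rp − r̄p)(rm − r̄m) / 7 = 30.9314
Var(rm) = Σ(rm − r̄m)² / 7 = 49.9278
β = Cov / Var = 30.9314 / 49.9278 = 0.6195

0.620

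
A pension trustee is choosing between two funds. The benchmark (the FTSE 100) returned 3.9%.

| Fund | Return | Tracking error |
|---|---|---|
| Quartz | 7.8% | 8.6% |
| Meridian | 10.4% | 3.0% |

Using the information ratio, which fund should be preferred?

Meridian

Quartz: IR = (7.8% − 3.9%) / 8.6% = 0.453
Meridian: IR = (10.4% − 3.9%) / 3.0% = 2.167
Highest: Meridian (2.167).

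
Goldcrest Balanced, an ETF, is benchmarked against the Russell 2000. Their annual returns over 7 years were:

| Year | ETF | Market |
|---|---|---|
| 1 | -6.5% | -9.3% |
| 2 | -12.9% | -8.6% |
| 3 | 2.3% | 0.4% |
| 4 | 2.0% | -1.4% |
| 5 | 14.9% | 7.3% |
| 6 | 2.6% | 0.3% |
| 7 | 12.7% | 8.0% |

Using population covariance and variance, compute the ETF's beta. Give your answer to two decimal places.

r̄p = 2.1571%,  r̄m = -0.4714%
Cov = Σ(rp − r̄p)(rm − r̄m) / 7 = 55.3969
Var(rm) = Σ(rm − r̄m)² / 7 = 39.7706
β = Cov / Var = 55.3969 / 39.7706 = 1.3929

1.39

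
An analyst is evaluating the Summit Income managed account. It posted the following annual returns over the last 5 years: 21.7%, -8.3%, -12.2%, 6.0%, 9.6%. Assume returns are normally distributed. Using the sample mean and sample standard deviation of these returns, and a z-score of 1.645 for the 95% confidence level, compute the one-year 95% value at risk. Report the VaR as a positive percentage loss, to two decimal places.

19.32

r̄ = (21.7 − 8.3 − 12.2 + 6 + 9.6) / 5 = 3.3600%
Σ(r − r̄)² = 760.3320; sample σ = √(760.3320/4) = 13.7871%
VaR = −(r̄ − z·σ) = −(3.3600 − 1.645 × 13.7871) = −(-19.3198) = 19.3198%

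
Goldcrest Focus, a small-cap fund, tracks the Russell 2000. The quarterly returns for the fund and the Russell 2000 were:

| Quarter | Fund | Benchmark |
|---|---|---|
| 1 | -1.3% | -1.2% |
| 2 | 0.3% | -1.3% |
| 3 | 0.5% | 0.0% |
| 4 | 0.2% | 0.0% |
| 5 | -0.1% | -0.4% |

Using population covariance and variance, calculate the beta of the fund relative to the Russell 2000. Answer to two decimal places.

0.61

r̄p = -0.0800%,  r̄m = -0.5800%
Cov = Σ(rp − r̄p)(rm − r̄m) / 5 = 0.1956
Var(rm) = Σ(rm − r̄m)² / 5 = 0.3216
β = Cov / Var = 0.1956 / 0.3216 = 0.6082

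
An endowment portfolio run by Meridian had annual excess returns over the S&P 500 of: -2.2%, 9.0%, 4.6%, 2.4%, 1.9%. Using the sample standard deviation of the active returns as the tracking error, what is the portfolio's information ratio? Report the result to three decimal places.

r̄ = (-2.2 + 9 + 4.6 + 2.4 + 1.9) / 5 = 3.1400%
Sample std dev = √[67.0720 / 4] = 4.0949%
IR = r̄ / tracking error = 3.1400 / 4.0949 = 0.7668

0.767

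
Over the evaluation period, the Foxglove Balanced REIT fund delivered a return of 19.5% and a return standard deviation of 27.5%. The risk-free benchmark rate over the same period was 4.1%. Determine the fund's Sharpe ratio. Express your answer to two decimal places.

Sharpe = (Rp − Rf) / σp = (19.5% − 4.1%) / 27.5% = 15.40% / 27.5% = 0.5600

0.56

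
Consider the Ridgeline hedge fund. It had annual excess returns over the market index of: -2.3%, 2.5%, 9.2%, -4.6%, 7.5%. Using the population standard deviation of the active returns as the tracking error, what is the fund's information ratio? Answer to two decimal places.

0.46

r̄ = (-2.3 + 2.5 + 9.2 − 4.6 + 7.5) / 5 = 12.30 / 5 = 2.4600%
Σ(r − r̄)² = (-2.3 − 2.4600)² + (2.5 − 2.4600)² + … = 143.3320
population σ = √(143.3320 / 5) = √28.6664 = 5.3541%
IR = r̄ / tracking error = 2.4600 / 5.3541 = 0.4595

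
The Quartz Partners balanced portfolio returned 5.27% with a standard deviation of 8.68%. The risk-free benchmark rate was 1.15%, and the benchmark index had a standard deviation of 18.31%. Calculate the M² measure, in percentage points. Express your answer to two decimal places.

Sharpe = (Rp − Rf) / σp = (5.27% − 1.15%) / 8.68% = 0.4747
M² = Rf + Sharpe × σm = 1.15% + 0.4747 × 18.31% = 9.8418%

9.84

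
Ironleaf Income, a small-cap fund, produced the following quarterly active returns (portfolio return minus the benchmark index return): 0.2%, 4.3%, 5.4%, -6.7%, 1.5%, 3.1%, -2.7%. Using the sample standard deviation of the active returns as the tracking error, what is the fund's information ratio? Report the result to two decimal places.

Mean return r̄ = 5.10 / 7 = 0.7286%
Σ(r − r̄)² = (0.2 − 0.7286)² + (4.3 − 0.7286)² + … = 108.0143
sample σ = √(108.0143 / 6) = √18.0024 = 4.2429%
IR = r̄ / tracking error = 0.7286 / 4.2429 = 0.1717

0.17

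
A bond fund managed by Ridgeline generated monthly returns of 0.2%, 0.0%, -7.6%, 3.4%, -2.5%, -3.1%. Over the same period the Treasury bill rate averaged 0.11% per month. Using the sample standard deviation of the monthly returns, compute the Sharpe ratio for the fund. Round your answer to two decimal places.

r̄ = (0.2 + 0 − 7.6 + 3.4 − 2.5 − 3.1) / 6 = -1.6000%
Σ(r − r̄)² = (0.2 − (-1.6000))² + (0 − (-1.6000))² + (-7.6 − (-1.6000))² + … = 69.8600
σ = √[69.8600 / 5] = 3.7379%
Sharpe = (r̄ − rf) / σ = (-1.6000 − 0.11) / 3.7379 = -1.7100 / 3.7379 = -0.4575

-0.46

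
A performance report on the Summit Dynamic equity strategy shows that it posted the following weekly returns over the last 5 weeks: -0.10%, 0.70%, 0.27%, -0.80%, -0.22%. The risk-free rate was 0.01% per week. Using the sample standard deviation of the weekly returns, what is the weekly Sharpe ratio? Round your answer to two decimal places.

-0.07

Mean return r̄ = -0.150 / 5 = -0.0300%
Σ(r − r̄)² = (-0.1 − (-0.0300))² + (0.7 − (-0.0300))² + (0.27 − (-0.0300))² + … = 1.2568
sample σ = √(1.2568 / 4) = √0.3142 = 0.5605%
Sharpe = (r̄ − rf) / σ = (-0.0300 − 0.01) / 0.5605 = -0.0400 / 0.5605 = -0.0714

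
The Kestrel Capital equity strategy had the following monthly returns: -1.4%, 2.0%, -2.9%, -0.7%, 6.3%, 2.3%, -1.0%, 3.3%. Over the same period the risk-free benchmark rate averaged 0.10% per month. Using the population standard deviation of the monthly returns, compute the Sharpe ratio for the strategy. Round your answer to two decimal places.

r̄ = (-1.4 + 2 − 2.9 − 0.7 + 6.3 + 2.3 − 1 + 3.3) / 8 = 0.9875%
Σ(r − r̄)² = (-1.4 − 0.9875)² + (2 − 0.9875)² + (-2.9 − 0.9875)² + … = 63.9288
σ = √[63.9288 / 8] = 2.8269%
Sharpe = (r̄ − rf) / σ = (0.9875 − 0.1) / 2.8269 = 0.8875 / 2.8269 = 0.3139

0.31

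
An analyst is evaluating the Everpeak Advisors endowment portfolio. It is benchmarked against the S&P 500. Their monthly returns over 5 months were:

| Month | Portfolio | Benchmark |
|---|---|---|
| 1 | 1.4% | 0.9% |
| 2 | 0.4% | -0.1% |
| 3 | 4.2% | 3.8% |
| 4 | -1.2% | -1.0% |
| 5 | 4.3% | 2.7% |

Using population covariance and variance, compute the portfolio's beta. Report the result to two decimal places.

r̄p = 1.8200%,  r̄m = 1.2600%
Cov = Σ(rp − r̄p)(rm − r̄m) / 5 = 3.7048
Var(rm) = Σ(rm − r̄m)² / 5 = 3.1224
β = Cov / Var = 3.7048 / 3.1224 = 1.1865

1.19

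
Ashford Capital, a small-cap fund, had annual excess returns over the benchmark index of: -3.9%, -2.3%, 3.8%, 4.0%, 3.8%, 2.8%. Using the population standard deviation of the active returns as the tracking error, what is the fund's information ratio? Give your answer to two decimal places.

0.43

r̄ = (-3.9 − 2.3 + 3.8 + 4 + 3.8 + 2.8) / 6 = 8.20 / 6 = 1.3667%
Population σ = √[Σ(r − r̄)² / 6] = √[62.0133 / 6] = √10.3356 = 3.2149%
IR = r̄ / tracking error = 1.3667 / 3.2149 = 0.4251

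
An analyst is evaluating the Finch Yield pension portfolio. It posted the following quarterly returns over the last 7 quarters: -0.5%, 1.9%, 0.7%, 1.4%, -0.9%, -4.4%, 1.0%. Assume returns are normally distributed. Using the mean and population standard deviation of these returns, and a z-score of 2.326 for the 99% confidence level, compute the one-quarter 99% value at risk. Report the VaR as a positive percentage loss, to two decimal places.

r̄ = (-0.5 + 1.9 + 0.7 + 1.4 − 0.9 − 4.4 + 1) / 7 = -0.1143%
Population std dev = √[27.3886 / 7] = 1.9780%
VaR = −(r̄ − z·σ) = −(-0.1143 − 2.326 × 1.9780) = −(-4.7151) = 4.7151%

4.72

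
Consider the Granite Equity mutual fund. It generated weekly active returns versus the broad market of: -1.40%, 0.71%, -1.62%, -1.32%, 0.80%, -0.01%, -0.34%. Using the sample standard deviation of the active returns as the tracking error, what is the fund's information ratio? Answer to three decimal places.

-0.449

Mean return μ = -3.180 / 7 = -0.4543%
Σ(r − μ)² = (-1.4 − (-0.4543))² + (0.71 − (-0.4543))² + (-1.62 − (-0.4543))² + … = 6.1420
σ = √[6.1420 / 6] = 1.0118%
IR = μ / tracking error = -0.4543 / 1.0118 = -0.4490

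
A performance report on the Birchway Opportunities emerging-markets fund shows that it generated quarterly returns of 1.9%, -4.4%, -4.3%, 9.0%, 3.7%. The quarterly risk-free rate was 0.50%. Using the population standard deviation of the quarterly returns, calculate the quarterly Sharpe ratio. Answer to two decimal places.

0.13

r̄ = (1.9 − 4.4 − 4.3 + 9 + 3.7) / 5 = 5.90 / 5 = 1.1800%
Σ(r − r̄)² = 129.1880; population σ = √(129.1880/5) = 5.0831%
Sharpe = (r̄ − rf) / σ = (1.1800 − 0.5) / 5.0831 = 0.6800 / 5.0831 = 0.1338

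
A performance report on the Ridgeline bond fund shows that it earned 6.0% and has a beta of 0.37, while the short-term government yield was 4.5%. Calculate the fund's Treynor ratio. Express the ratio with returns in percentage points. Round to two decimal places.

Treynor = (Rp − Rf) / β = (6.0% − 4.5%) / 0.37 = 1.50 / 0.37 = 4.0541

4.05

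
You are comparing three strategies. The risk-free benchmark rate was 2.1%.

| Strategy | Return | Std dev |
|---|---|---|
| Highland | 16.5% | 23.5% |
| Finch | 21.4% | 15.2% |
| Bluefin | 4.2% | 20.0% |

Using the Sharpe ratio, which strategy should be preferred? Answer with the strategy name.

Highland: Sharpe ratio = (16.5% − 2.1%) / 23.5% = 0.613
Finch: Sharpe ratio = (21.4% − 2.1%) / 15.2% = 1.270
Bluefin: Sharpe ratio = (4.2% − 2.1%) / 20.0% = 0.105
Highest: Finch (1.270).

Finch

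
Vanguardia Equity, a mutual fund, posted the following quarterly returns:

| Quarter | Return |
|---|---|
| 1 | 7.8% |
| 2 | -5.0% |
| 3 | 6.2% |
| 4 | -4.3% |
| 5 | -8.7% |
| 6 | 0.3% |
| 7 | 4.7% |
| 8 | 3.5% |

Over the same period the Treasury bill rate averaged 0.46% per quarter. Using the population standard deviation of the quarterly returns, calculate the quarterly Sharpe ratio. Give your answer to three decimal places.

0.018

μ = (7.8 − 5 + 6.2 − 4.3 − 8.7 + 0.3 + 4.7 + 3.5) / 8 = 4.50 / 8 = 0.5625%
Σ(r − μ)² = 250.3588; population σ = √(250.3588/8) = 5.5942%
Sharpe = (μ − rf) / σ = (0.5625 − 0.46) / 5.5942 = 0.1025 / 5.5942 = 0.0183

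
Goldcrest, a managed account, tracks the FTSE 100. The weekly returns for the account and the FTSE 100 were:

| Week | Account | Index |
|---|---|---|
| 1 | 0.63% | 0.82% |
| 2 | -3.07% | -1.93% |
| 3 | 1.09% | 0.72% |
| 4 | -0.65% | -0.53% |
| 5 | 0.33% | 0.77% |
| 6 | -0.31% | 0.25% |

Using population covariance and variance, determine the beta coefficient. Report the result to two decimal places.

1.33

r̄p = -0.3300%,  r̄m = 0.0167%
Cov = Σ(rp − r̄p)(rm − r̄m) / 6 = 1.2968
Var(rm) = Σ(rm − r̄m)² / 6 = 0.9751
β = Cov / Var = 1.2968 / 0.9751 = 1.3299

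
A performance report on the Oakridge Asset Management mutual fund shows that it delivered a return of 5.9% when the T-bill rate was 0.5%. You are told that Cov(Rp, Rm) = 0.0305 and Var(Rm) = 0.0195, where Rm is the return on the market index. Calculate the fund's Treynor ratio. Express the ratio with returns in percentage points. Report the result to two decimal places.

β = Cov / Var = 0.0305 / 0.0195 = 1.5641
Treynor = (Rp − Rf) / β = (5.9% − 0.5%) / 1.5641 = 5.40 / 1.5641 = 3.4525

3.45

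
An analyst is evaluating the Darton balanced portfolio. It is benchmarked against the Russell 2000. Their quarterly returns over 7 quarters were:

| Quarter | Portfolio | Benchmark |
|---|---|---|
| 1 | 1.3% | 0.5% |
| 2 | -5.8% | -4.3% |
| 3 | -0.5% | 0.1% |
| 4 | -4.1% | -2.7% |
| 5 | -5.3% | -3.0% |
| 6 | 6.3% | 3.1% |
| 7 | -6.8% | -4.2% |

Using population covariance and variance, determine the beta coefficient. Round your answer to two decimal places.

1.68

r̄p = -2.1286%,  r̄m = -1.5000%
Cov = Σ(rp − r̄p)(rm − r̄m) / 7 = 11.1786
Var(rm) = Σ(rm − r̄m)² / 7 = 6.6486
β = Cov / Var = 11.1786 / 6.6486 = 1.6813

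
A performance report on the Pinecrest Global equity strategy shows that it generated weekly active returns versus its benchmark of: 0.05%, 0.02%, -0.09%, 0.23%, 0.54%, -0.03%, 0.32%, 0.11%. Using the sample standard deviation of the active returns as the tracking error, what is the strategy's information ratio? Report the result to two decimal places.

0.69

r̄ = (0.05 + 0.02 − 0.09 + 0.23 + 0.54 − 0.03 + 0.32 + 0.11) / 8 = 1.150 / 8 = 0.1438%
Σ(r − r̄)² = (0.05 − 0.1438)² + (0.02 − 0.1438)² + … = 0.3056
σ = √[0.3056 / 7] = 0.2089%
IR = r̄ / tracking error = 0.1438 / 0.2089 = 0.6884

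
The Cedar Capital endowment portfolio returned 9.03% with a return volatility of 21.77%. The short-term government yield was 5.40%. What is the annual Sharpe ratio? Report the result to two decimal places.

Sharpe = (Rp − Rf) / σp = (9.03% − 5.40%) / 21.77% = 3.63% / 21.77% = 0.1667

0.17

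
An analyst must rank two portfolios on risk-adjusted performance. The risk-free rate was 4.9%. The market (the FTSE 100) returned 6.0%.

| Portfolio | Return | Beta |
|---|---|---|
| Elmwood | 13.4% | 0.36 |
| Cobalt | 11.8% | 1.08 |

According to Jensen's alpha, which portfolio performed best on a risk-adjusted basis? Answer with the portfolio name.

Elmwood

Elmwood: α = 13.4% − [4.9% + 0.36 × (6.0% − 4.9%)] = 8.104
Cobalt: α = 11.8% − [4.9% + 1.08 × (6.0% − 4.9%)] = 5.712
Highest: Elmwood (8.104).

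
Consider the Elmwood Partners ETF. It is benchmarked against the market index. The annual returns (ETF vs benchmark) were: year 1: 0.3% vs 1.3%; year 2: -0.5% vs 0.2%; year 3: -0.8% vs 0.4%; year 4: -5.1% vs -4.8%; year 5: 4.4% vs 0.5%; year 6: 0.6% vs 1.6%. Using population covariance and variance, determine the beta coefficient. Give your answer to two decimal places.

0.99

r̄p = -0.1833%,  r̄m = -0.1333%
Cov = Σ(rp − r̄p)(rm − r̄m) / 6 = 4.5772
Var(rm) = Σ(rm − r̄m)² / 6 = 4.6056
β = Cov / Var = 4.5772 / 4.6056 = 0.9938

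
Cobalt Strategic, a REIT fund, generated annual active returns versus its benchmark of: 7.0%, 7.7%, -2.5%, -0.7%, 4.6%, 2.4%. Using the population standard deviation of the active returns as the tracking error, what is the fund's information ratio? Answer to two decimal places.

r̄ = (7 + 7.7 − 2.5 − 0.7 + 4.6 + 2.4) / 6 = 3.0833%
Population σ = √[Σ(r − r̄)² / 6] = √[84.9083 / 6] = √14.1514 = 3.7618%
IR = r̄ / tracking error = 3.0833 / 3.7618 = 0.8196

0.82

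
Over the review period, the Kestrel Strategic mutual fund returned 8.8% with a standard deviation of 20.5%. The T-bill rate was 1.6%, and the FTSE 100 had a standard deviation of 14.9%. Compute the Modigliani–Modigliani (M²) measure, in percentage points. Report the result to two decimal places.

Sharpe = (Rp − Rf) / σp = (8.8% − 1.6%) / 20.5% = 0.3512
M² = Rf + Sharpe × σm = 1.6% + 0.3512 × 14.9% = 6.8329%

6.83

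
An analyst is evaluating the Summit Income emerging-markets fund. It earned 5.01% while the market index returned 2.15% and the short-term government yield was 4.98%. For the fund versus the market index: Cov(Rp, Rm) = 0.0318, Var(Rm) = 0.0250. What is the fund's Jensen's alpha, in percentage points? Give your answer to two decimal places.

3.63

β = Cov / Var = 0.0318 / 0.0250 = 1.2720
E[R] = Rf + β(Rm − Rf) = 4.98% + 1.2720 × (2.15% − 4.98%) = 1.3802%
α = Rp − E[R] = 5.01% − 1.3802% = 3.6298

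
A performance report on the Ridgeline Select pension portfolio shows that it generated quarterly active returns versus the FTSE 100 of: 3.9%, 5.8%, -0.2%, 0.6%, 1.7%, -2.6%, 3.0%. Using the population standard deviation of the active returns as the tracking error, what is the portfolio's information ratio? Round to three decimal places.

r̄ = (3.9 + 5.8 − 0.2 + 0.6 + 1.7 − 2.6 + 3) / 7 = 1.7429%
Population σ = √[Σ(r − r̄)² / 7] = √[46.6371 / 7] = √6.6624 = 2.5812%
IR = r̄ / tracking error = 1.7429 / 2.5812 = 0.6752

0.675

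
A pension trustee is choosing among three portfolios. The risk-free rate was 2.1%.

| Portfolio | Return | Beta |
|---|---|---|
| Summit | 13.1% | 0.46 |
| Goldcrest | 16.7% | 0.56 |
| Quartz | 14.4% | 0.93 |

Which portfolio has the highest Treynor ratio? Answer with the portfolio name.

Summit: Treynor = (13.1% − 2.1%) / 0.46 = 23.913
Goldcrest: Treynor = (16.7% − 2.1%) / 0.56 = 26.071
Quartz: Treynor = (14.4% − 2.1%) / 0.93 = 13.226
Highest: Goldcrest (26.071).

Goldcrest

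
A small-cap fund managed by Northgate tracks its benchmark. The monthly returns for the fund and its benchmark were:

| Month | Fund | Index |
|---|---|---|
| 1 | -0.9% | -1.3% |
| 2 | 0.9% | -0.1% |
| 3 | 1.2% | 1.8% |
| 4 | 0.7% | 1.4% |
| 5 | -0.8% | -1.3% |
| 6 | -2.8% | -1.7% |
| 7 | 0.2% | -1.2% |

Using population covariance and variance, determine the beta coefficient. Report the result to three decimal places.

0.766

r̄p = -0.2143%,  r̄m = -0.3429%
Cov = Σ(rp − r̄p)(rm − r̄m) / 7 = 1.3237
Var(rm) = Σ(rm − r̄m)² / 7 = 1.7282
β = Cov / Var = 1.3237 / 1.7282 = 0.7659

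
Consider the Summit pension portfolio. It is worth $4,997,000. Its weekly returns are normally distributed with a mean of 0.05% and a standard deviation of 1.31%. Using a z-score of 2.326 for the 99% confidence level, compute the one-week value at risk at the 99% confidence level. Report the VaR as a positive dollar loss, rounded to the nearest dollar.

$149,763

Return at the 99% tail: μ − z·σ = 0.05% − 2.326 × 1.31% = 0.05 − 3.04706 = -2.99706%
VaR = −(-2.99706%) × $4,997,000 = 2.99706% × $4,997,000 = $149,763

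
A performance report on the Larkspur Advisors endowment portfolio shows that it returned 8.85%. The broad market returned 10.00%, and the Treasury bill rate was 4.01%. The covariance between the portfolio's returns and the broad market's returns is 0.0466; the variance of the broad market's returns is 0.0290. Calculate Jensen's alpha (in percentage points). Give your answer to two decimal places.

-4.79

β = Cov / Var = 0.0466 / 0.0290 = 1.6069
E[R] = Rf + β(Rm − Rf) = 4.01% + 1.6069 × (10.00% − 4.01%) = 13.6353%
α = Rp − E[R] = 8.85% − 13.6353% = -4.7853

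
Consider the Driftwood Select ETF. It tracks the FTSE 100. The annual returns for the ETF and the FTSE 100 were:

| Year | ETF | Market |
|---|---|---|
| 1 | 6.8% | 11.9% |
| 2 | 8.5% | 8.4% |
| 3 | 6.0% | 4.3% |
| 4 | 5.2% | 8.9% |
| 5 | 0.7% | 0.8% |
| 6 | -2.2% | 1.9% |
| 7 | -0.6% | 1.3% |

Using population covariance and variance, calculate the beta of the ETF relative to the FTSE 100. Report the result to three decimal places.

r̄p = 3.4857%,  r̄m = 5.3571%
Cov = Σ(rp − r̄p)(rm − r̄m) / 7 = 12.7551
Var(rm) = Σ(rm − r̄m)² / 7 = 16.4167
β = Cov / Var = 12.7551 / 16.4167 = 0.7770

0.777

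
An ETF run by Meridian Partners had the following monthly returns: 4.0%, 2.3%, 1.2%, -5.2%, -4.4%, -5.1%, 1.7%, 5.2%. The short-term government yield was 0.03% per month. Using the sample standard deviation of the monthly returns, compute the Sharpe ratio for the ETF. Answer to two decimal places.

-0.02

μ = (4 + 2.3 + 1.2 − 5.2 − 4.4 − 5.1 + 1.7 + 5.2) / 8 = -0.0375%
Σ(r − μ)² = (4 − (-0.0375))² + (2.3 − (-0.0375))² + … = 125.0588
σ = √[125.0588 / 7] = 4.2268%
Sharpe = (μ − rf) / σ = (-0.0375 − 0.03) / 4.2268 = -0.0675 / 4.2268 = -0.0160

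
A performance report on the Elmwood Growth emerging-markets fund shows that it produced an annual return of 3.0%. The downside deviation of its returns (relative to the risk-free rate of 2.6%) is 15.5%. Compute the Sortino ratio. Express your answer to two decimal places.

0.03

Sortino = (Rp − Rf) / σd = (3.0% − 2.6%) / 15.5% = 0.40% / 15.5% = 0.0258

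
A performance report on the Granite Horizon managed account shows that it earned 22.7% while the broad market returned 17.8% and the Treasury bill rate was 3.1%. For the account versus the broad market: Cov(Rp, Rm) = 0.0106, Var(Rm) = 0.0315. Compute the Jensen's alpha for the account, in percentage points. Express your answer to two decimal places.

β = Cov / Var = 0.0106 / 0.0315 = 0.3365
E[R] = Rf + β(Rm − Rf) = 3.1% + 0.3365 × (17.8% − 3.1%) = 8.0466%
α = Rp − E[R] = 22.7% − 8.0466% = 14.6534

14.65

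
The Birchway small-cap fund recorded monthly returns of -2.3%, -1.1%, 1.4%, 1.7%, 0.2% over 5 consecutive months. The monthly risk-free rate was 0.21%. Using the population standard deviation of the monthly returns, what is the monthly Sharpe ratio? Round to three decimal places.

Mean return r̄ = -0.10 / 5 = -0.0200%
Population std dev = √[11.3880 / 5] = 1.5092%
Sharpe = (r̄ − rf) / σ = (-0.0200 − 0.21) / 1.5092 = -0.2300 / 1.5092 = -0.1524

-0.152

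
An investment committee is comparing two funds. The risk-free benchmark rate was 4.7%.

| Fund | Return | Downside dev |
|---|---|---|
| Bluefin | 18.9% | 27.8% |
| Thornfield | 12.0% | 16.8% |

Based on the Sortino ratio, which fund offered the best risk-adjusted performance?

Bluefin

Bluefin: Sortino ratio = (18.9% − 4.7%) / 27.8% = 0.511
Thornfield: Sortino ratio = (12.0% − 4.7%) / 16.8% = 0.435
Highest: Bluefin (0.511).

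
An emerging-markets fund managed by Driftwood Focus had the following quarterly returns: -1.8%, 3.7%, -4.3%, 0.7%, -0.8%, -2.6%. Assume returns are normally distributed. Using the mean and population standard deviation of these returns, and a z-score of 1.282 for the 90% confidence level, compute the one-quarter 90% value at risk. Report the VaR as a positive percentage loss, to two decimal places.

r̄ = (-1.8 + 3.7 − 4.3 + 0.7 − 0.8 − 2.6) / 6 = -5.10 / 6 = -0.8500%
Σ(r − r̄)² = (-1.8 − (-0.8500))² + (3.7 − (-0.8500))² + … = 38.9750
σ = √[38.9750 / 6] = 2.5487%
VaR = −(r̄ − z·σ) = −(-0.8500 − 1.282 × 2.5487) = −(-4.1174) = 4.1174%

4.12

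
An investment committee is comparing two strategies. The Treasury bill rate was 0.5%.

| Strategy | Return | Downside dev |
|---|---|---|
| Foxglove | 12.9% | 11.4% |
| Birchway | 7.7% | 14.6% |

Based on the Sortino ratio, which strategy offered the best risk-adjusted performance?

Foxglove

Foxglove: Sortino ratio = (12.9% − 0.5%) / 11.4% = 1.088
Birchway: Sortino ratio = (7.7% − 0.5%) / 14.6% = 0.493
Highest: Foxglove (1.088).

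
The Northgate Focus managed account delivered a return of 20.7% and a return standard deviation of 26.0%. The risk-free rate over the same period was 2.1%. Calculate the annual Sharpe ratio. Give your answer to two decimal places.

Sharpe = (Rp − Rf) / σp = (20.7% − 2.1%) / 26.0% = 18.60% / 26.0% = 0.7154

0.72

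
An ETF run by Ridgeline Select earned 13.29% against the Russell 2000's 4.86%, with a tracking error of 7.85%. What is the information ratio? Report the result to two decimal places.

1.07

IR = (Rp − Rb) / TE = (13.29% − 4.86%) / 7.85% = 8.43% / 7.85% = 1.0739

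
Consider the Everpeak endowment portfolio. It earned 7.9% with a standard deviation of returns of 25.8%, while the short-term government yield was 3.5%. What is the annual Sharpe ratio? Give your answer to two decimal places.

0.17

Sharpe = (Rp − Rf) / σp = (7.9% − 3.5%) / 25.8% = 4.40% / 25.8% = 0.1705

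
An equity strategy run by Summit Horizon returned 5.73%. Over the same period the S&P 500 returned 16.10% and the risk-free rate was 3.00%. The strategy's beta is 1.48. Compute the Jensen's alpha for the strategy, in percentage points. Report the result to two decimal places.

CAPM expected return = Rf + β(Rm − Rf) = 3.00% + 1.48 × (16.10% − 3.00%) = 3 + 1.48 × 13.10 = 22.3880%
Jensen's α = Rp − E[R] = 5.73% − 22.3880% = -16.6580

-16.66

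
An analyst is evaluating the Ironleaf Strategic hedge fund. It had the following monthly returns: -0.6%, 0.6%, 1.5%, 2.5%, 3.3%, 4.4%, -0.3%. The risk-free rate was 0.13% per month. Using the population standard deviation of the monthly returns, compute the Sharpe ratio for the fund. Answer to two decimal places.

0.87

Mean return r̄ = 11.40 / 7 = 1.6286%
Σ(r − r̄)² = (-0.6 − 1.6286)² + (0.6 − 1.6286)² + … = 20.9943
population σ = √(20.9943 / 7) = √2.9992 = 1.7318%
Sharpe = (r̄ − rf) / σ = (1.6286 − 0.13) / 1.7318 = 1.4986 / 1.7318 = 0.8653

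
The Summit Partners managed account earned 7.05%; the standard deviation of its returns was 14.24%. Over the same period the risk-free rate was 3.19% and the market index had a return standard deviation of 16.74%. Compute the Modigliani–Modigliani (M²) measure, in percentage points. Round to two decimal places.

Sharpe = (Rp − Rf) / σp = (7.05% − 3.19%) / 14.24% = 0.2711
M² = Rf + Sharpe × σm = 3.19% + 0.2711 × 16.74% = 7.7282%

7.73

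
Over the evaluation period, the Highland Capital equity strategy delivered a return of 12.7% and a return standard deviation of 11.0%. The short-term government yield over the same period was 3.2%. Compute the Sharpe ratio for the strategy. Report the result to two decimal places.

0.86

Sharpe = (Rp − Rf) / σp = (12.7% − 3.2%) / 11.0% = 9.50% / 11.0% = 0.8636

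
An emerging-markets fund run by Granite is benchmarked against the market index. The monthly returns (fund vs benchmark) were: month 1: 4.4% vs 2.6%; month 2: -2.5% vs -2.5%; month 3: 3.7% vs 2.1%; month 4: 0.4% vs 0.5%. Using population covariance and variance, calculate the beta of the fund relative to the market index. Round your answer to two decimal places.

r̄p = 1.5000%,  r̄m = 0.6750%
Cov = Σ(rp − r̄p)(rm − r̄m) / 4 = 5.4025
Var(rm) = Σ(rm − r̄m)² / 4 = 3.9619
β = Cov / Var = 5.4025 / 3.9619 = 1.3636

1.36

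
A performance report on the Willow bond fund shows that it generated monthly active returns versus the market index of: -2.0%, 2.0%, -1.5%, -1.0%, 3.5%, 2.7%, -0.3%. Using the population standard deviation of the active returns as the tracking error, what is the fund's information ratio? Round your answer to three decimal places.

Mean return r̄ = 3.40 / 7 = 0.4857%
Population σ = √[Σ(r − r̄)² / 7] = √[29.2286 / 7] = √4.1755 = 2.0434%
IR = r̄ / tracking error = 0.4857 / 2.0434 = 0.2377

0.238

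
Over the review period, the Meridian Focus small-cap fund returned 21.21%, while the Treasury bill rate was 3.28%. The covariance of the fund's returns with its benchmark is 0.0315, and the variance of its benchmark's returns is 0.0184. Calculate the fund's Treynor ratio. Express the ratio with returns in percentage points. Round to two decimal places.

10.47

β = Cov / Var = 0.0315 / 0.0184 = 1.7120
Treynor = (Rp − Rf) / β = (21.21% − 3.28%) / 1.7120 = 17.93 / 1.7120 = 10.4731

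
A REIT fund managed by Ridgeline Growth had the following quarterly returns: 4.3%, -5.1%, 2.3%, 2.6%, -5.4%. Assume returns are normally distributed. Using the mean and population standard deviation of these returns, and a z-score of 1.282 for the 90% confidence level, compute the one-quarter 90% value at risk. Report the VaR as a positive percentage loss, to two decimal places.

5.56

r̄ = (4.3 − 5.1 + 2.3 + 2.6 − 5.4) / 5 = -1.30 / 5 = -0.2600%
Σ(r − r̄)² = 85.3720; population σ = √(85.3720/5) = 4.1321%
VaR = −(r̄ − z·σ) = −(-0.2600 − 1.282 × 4.1321) = −(-5.5574) = 5.5574%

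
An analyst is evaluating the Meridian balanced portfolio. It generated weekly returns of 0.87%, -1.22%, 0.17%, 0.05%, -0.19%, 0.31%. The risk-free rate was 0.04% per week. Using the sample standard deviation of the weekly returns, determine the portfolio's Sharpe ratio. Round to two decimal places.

Mean return r̄ = -0.010 / 6 = -0.0017%
Sample σ = √[Σ(r − r̄)² / 5] = √[2.4089 / 5] = √0.4818 = 0.6941%
Sharpe = (r̄ − rf) / σ = (-0.0017 − 0.04) / 0.6941 = -0.0417 / 0.6941 = -0.0601

-0.06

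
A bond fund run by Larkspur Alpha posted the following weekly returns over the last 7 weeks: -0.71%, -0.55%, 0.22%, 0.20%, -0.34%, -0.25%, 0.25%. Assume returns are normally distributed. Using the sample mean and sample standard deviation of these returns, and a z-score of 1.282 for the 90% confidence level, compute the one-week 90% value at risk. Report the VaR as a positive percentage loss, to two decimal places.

0.68

Mean return r̄ = -1.180 / 7 = -0.1686%
Σ(r − r̄)² = (-0.71 − (-0.1686))² + (-0.55 − (-0.1686))² + (0.22 − (-0.1686))² + … = 0.9367
σ = √[0.9367 / 6] = 0.3951%
VaR = −(r̄ − z·σ) = −(-0.1686 − 1.282 × 0.3951) = −(-0.6751) = 0.6751%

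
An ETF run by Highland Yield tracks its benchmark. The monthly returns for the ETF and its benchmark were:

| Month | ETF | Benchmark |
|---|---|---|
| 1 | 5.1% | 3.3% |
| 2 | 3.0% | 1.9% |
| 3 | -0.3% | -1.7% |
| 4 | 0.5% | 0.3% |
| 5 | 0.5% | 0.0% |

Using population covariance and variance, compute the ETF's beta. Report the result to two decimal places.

r̄p = 1.7600%,  r̄m = 0.7600%
Cov = Σ(rp − r̄p)(rm − r̄m) / 5 = 3.3004
Var(rm) = Σ(rm − r̄m)² / 5 = 2.9184
β = Cov / Var = 3.3004 / 2.9184 = 1.1309

1.13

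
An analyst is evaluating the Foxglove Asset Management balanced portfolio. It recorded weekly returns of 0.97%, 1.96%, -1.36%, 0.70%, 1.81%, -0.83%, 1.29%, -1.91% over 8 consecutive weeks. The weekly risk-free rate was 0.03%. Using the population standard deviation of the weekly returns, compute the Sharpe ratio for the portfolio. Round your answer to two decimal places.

r̄ = (0.97 + 1.96 − 1.36 + 0.7 + 1.81 − 0.83 + 1.29 − 1.91) / 8 = 0.3288%
Σ(r − r̄)² = (0.97 − 0.3288)² + (1.96 − 0.3288)² + (-1.36 − 0.3288)² + … = 15.5347
population σ = √(15.5347 / 8) = √1.9418 = 1.3935%
Sharpe = (r̄ − rf) / σ = (0.3288 − 0.03) / 1.3935 = 0.2988 / 1.3935 = 0.2144

0.21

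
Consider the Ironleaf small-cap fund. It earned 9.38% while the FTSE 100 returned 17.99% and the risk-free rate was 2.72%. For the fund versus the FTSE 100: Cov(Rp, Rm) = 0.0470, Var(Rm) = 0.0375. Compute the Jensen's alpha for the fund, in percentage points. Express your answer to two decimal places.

-12.48

β = Cov / Var = 0.0470 / 0.0375 = 1.2533
E[R] = Rf + β(Rm − Rf) = 2.72% + 1.2533 × (17.99% − 2.72%) = 21.8579%
α = Rp − E[R] = 9.38% − 21.8579% = -12.4779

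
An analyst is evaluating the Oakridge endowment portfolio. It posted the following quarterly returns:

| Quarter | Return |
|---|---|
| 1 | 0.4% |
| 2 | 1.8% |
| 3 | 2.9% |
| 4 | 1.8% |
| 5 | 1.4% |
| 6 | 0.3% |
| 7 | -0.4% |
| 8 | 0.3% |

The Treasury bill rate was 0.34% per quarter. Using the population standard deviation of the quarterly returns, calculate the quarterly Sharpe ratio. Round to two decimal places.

0.71

r̄ = (0.4 + 1.8 + 2.9 + 1.8 + 1.4 + 0.3 − 0.4 + 0.3) / 8 = 1.0625%
Population std dev = √[8.3188 / 8] = 1.0197%
Sharpe = (r̄ − rf) / σ = (1.0625 − 0.34) / 1.0197 = 0.7225 / 1.0197 = 0.7085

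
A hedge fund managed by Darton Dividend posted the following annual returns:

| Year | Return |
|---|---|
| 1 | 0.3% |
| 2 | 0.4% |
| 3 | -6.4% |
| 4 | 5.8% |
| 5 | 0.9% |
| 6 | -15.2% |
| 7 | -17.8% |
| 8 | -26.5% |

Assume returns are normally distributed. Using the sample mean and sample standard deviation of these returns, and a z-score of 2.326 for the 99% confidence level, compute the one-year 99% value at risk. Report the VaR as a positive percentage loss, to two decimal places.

Mean return μ = -58.50 / 8 = -7.3125%
Σ(r − μ)² = 898.0088; sample σ = √(898.0088/7) = 11.3264%
VaR = −(μ − z·σ) = −(-7.3125 − 2.326 × 11.3264) = −(-33.6577) = 33.6577%

33.66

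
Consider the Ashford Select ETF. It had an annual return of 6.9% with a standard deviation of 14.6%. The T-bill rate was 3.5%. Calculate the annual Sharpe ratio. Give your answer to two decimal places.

0.23

Sharpe = (Rp − Rf) / σp = (6.9% − 3.5%) / 14.6% = 3.40% / 14.6% = 0.2329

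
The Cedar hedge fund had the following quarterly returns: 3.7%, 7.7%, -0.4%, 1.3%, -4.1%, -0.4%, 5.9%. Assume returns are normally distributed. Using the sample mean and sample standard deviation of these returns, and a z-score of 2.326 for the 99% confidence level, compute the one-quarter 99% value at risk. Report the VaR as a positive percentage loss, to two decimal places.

7.53

Mean return r̄ = 13.70 / 7 = 1.9571%
Σ(r − r̄)² = (3.7 − 1.9571)² + (7.7 − 1.9571)² + … = 99.7971
sample σ = √(99.7971 / 6) = √16.6329 = 4.0783%
VaR = −(r̄ − z·σ) = −(1.9571 − 2.326 × 4.0783) = −(-7.5290) = 7.5290%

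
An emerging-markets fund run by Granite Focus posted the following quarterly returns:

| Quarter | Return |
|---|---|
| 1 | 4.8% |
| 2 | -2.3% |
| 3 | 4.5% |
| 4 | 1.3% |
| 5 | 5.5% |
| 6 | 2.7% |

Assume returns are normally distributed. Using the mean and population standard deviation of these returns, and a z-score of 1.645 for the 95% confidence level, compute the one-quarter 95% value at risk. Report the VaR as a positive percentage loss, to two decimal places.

Mean return r̄ = 16.50 / 6 = 2.7500%
Population std dev = √[42.4350 / 6] = 2.6594%
VaR = −(r̄ − z·σ) = −(2.7500 − 1.645 × 2.6594) = −(-1.6247) = 1.6247%

1.62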